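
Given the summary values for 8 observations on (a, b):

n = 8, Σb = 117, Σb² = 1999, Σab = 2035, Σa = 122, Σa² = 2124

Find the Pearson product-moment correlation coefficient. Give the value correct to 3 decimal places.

r = (nΣab − ΣaΣb) / √[(nΣa² − (Σa)²)(nΣb² − (Σb)²)]
Numerator: 8×2035 − 122×117 = 2006
Denominator: √[(16992 − 14884)(15992 − 13689)] = √[2108 × 2303] = 2203.3438
r = 2006 / 2203.3438 ≈ 0.910

0.910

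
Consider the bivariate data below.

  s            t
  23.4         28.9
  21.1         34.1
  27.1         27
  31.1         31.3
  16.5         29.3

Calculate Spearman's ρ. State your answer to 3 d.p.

Rank s: 3, 2, 4, 5, 1
Rank t: 2, 5, 1, 4, 3
d = rank(s) − rank(t): 1, -3, 3, 1, -2; Σd² = 24
ρ = 1 − 6Σd² / [n(n²−1)] = 1 − 6×24 / (5×24) = 1 − 144/120 ≈ -0.200

-0.200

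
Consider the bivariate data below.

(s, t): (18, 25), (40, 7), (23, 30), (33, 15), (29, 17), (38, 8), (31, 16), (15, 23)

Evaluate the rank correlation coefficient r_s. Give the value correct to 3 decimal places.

Rank s: 2, 8, 3, 6, 4, 7, 5, 1
Rank t: 7, 1, 8, 3, 5, 2, 4, 6
d = rank(s) − rank(t): -5, 7, -5, 3, -1, 5, 1, -5; Σd² = 160
ρ = 1 − 6Σd² / [n(n²−1)] = 1 − 6×160 / (8×63) = 1 − 960/504 ≈ -0.905

-0.905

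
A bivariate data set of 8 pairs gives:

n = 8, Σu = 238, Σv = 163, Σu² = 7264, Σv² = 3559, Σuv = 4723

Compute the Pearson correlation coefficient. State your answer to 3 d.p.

-0.604

r = (nΣuv − ΣuΣv) / √[(nΣu² − (Σu)²)(nΣv² − (Σv)²)]
Numerator: 8×4723 − 238×163 = -1010
Denominator: √[(58112 − 56644)(28472 − 26569)] = √[1468 × 1903] = 1671.4078
r = -1010 / 1671.4078 ≈ -0.604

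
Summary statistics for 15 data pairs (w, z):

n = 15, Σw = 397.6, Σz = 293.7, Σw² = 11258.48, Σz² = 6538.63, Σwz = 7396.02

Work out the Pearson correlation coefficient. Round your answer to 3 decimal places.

-0.517

r = (nΣwz − ΣwΣz) / √[(nΣw² − (Σw)²)(nΣz² − (Σz)²)]
Numerator: 15×7396.02 − 397.6×293.7 = -5834.82
Denominator: √[(168877.2 − 158085.76)(98079.45 − 86259.69)] = √[10791.44 × 11819.76] = 11293.9024
r = -5834.82 / 11293.9024 ≈ -0.517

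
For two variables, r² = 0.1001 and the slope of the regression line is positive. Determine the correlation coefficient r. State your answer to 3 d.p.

0.316

|r| = √0.1001 = 0.316
The association is positive, so r = 0.316.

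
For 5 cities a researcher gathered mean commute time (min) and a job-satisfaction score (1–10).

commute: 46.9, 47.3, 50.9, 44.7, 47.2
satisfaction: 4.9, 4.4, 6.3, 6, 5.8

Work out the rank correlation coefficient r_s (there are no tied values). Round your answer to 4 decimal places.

0.1000

Rank commute: 2, 4, 5, 1, 3
Rank satisfaction: 2, 1, 5, 4, 3
d = rank(commute) − rank(satisfaction): 0, 3, 0, -3, 0; Σd² = 18
ρ = 1 − 6Σd² / [n(n²−1)] = 1 − 6×18 / (5×24) = 1 − 108/120 ≈ 0.1000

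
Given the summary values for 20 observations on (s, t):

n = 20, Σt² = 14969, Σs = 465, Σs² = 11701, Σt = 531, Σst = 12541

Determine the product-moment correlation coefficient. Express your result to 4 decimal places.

0.2218

r = (nΣst − ΣsΣt) / √[(nΣs² − (Σs)²)(nΣt² − (Σt)²)]
Numerator: 20×12541 − 465×531 = 3905
Denominator: √[(234020 − 216225)(299380 − 281961)] = √[17795 × 17419] = 17605.9963
r = 3905 / 17605.9963 ≈ 0.2218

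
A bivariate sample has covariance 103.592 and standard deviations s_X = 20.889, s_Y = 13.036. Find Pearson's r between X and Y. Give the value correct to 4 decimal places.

0.3804

r = Cov(X,Y) / (s_X · s_Y) = 103.592 / (20.889 × 13.036)
  = 103.592 / 272.3090 ≈ 0.3804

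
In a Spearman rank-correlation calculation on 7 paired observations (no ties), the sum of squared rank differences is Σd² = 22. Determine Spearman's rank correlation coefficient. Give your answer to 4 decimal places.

ρ = 1 − 6Σd² / [n(n²−1)] = 1 − 6×22 / (7×48)
  = 1 − 132/336 = 1 − 0.39286 ≈ 0.6071

0.6071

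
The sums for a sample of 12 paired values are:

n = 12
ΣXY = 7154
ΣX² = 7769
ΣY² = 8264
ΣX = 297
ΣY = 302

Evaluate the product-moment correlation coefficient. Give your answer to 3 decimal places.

-0.608

r = (nΣXY − ΣXΣY) / √[(nΣX² − (ΣX)²)(nΣY² − (ΣY)²)]
Numerator: 12×7154 − 297×302 = -3846
Denominator: √[(93228 − 88209)(99168 − 91204)] = √[5019 × 7964] = 6322.2872
r = -3846 / 6322.2872 ≈ -0.608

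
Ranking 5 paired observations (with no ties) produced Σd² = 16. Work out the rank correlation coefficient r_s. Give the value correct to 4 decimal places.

ρ = 1 − 6Σd² / [n(n²−1)] = 1 − 6×16 / (5×24)
  = 1 − 96/120 = 1 − 0.80000 ≈ 0.2000

0.2000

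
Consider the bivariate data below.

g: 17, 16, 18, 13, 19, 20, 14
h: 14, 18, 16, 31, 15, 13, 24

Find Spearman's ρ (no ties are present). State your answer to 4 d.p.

Rank g: 4, 3, 5, 1, 6, 7, 2
Rank h: 2, 5, 4, 7, 3, 1, 6
d = rank(g) − rank(h): 2, -2, 1, -6, 3, 6, -4; Σd² = 106
ρ = 1 − 6Σd² / [n(n²−1)] = 1 − 6×106 / (7×48) = 1 − 636/336 ≈ -0.8929

-0.8929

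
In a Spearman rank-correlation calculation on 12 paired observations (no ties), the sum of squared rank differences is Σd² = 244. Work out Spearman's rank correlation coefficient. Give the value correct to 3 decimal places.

ρ = 1 − 6Σd² / [n(n²−1)] = 1 − 6×244 / (12×143)
  = 1 − 1464/1716 = 1 − 0.8531 ≈ 0.147

0.147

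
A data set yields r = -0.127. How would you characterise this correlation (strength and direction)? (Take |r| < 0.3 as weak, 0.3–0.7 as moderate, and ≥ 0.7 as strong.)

weak negative

r = -0.127 < 0 so the relationship is negative.
|r| = 0.127, which falls in the weak range.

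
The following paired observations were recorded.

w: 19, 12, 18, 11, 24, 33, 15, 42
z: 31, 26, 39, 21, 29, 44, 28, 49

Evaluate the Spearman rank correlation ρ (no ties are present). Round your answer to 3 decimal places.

Rank w: 5, 2, 4, 1, 6, 7, 3, 8
Rank z: 5, 2, 6, 1, 4, 7, 3, 8
d = rank(w) − rank(z): 0, 0, -2, 0, 2, 0, 0, 0; Σd² = 8
ρ = 1 − 6Σd² / [n(n²−1)] = 1 − 6×8 / (8×63) = 1 − 48/504 ≈ 0.905

0.905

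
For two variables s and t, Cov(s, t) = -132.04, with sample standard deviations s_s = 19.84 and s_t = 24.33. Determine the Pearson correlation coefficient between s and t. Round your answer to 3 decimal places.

-0.274

r = Cov(s,t) / (s_s · s_t) = -132.04 / (19.84 × 24.33)
  = -132.04 / 482.7072 ≈ -0.274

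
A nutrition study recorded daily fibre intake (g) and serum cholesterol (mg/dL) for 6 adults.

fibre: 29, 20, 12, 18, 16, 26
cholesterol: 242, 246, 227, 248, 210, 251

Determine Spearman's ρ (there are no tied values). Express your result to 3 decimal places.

Rank fibre: 6, 4, 1, 3, 2, 5
Rank cholesterol: 3, 4, 2, 5, 1, 6
d = rank(fibre) − rank(cholesterol): 3, 0, -1, -2, 1, -1; Σd² = 16
ρ = 1 − 6Σd² / [n(n²−1)] = 1 − 6×16 / (6×35) = 1 − 96/210 ≈ 0.543

0.543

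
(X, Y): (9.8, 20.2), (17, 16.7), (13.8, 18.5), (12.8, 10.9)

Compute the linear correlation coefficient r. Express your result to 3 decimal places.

n = 4, ΣX = 53.4, ΣY = 66.3, ΣX² = 739.32, ΣY² = 1147.99, ΣXY = 876.68
nΣXY − ΣXΣY = 3506.72 − 3540.42 = -33.7
nΣX² − (ΣX)² = 2957.28 − 2851.56 = 105.72; nΣY² − (ΣY)² = 4591.96 − 4395.69 = 196.27
r = -33.7 / √(105.72 × 196.27) = -33.7 / 144.0474 ≈ -0.234

-0.234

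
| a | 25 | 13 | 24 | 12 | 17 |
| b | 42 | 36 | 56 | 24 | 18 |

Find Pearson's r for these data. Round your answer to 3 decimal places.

n = 5, Σa = 91, Σb = 176, Σa² = 1803, Σb² = 7096, Σab = 3456
nΣab − ΣaΣb = 17280 − 16016 = 1264
nΣa² − (Σa)² = 9015 − 8281 = 734; nΣb² − (Σb)² = 35480 − 30976 = 4504
r = 1264 / √(734 × 4504) = 1264 / 1818.2233 ≈ 0.695

0.695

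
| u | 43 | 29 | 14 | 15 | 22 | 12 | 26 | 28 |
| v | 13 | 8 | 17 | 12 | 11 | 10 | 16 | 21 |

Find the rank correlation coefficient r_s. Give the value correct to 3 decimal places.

Rank u: 8, 7, 2, 3, 4, 1, 5, 6
Rank v: 5, 1, 7, 4, 3, 2, 6, 8
d = rank(u) − rank(v): 3, 6, -5, -1, 1, -1, -1, -2; Σd² = 78
ρ = 1 − 6Σd² / [n(n²−1)] = 1 − 6×78 / (8×63) = 1 − 468/504 ≈ 0.071

0.071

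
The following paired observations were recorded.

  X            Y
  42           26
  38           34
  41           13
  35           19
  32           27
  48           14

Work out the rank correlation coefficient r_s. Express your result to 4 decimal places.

-0.4857

Rank X: 5, 3, 4, 2, 1, 6
Rank Y: 4, 6, 1, 3, 5, 2
d = rank(X) − rank(Y): 1, -3, 3, -1, -4, 4; Σd² = 52
ρ = 1 − 6Σd² / [n(n²−1)] = 1 − 6×52 / (6×35) = 1 − 312/210 ≈ -0.4857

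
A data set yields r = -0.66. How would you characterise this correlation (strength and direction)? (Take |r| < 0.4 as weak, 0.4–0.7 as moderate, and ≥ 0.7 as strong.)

r = -0.66 < 0 so the relationship is negative.
|r| = 0.66, which falls in the moderate range.

moderate negative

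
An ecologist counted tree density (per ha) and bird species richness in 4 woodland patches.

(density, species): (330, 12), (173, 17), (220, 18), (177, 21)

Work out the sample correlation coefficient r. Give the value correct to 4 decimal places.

-0.8792

n = 4, Σx = 900, Σy = 68, Σx² = 218558, Σy² = 1198, Σxy = 14578
nΣxy − ΣxΣy = 58312 − 61200 = -2888
nΣx² − (Σx)² = 874232 − 810000 = 64232; nΣy² − (Σy)² = 4792 − 4624 = 168
r = -2888 / √(64232 × 168) = -2888 / 3284.9621 ≈ -0.8792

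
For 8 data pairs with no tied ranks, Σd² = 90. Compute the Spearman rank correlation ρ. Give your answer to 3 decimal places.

-0.071

ρ = 1 − 6Σd² / [n(n²−1)] = 1 − 6×90 / (8×63)
  = 1 − 540/504 = 1 − 1.0714 ≈ -0.071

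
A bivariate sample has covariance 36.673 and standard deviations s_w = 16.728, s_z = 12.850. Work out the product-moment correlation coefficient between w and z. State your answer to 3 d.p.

r = Cov(w,z) / (s_w · s_z) = 36.673 / (16.728 × 12.850)
  = 36.673 / 214.9548 ≈ 0.171

0.171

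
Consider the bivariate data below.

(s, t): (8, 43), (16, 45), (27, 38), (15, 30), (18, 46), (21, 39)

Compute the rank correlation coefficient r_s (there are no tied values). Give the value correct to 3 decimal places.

Rank s: 1, 3, 6, 2, 4, 5
Rank t: 4, 5, 2, 1, 6, 3
d = rank(s) − rank(t): -3, -2, 4, 1, -2, 2; Σd² = 38
ρ = 1 − 6Σd² / [n(n²−1)] = 1 − 6×38 / (6×35) = 1 − 228/210 ≈ -0.086

-0.086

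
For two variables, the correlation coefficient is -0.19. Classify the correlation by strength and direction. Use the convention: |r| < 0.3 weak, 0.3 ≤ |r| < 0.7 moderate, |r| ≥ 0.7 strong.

weak negative

r = -0.19 < 0 so the relationship is negative.
|r| = 0.19, which falls in the weak range.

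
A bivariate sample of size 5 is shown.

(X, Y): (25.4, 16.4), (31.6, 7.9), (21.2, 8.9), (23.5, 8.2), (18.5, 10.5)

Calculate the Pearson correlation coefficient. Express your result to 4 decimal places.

n = 5, ΣX = 120.2, ΣY = 51.9, ΣX² = 2987.66, ΣY² = 588.07, ΣXY = 1241.83
nΣXY − ΣXΣY = 6209.15 − 6238.38 = -29.23
nΣX² − (ΣX)² = 14938.3 − 14448.04 = 490.26; nΣY² − (ΣY)² = 2940.35 − 2693.61 = 246.74
r = -29.23 / √(490.26 × 246.74) = -29.23 / 347.8027 ≈ -0.0840

-0.0840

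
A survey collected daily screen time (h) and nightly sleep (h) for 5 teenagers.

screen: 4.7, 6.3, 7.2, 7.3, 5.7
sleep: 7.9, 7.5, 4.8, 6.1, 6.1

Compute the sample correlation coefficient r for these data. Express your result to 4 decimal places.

-0.7301

n = 5, Σx = 31.2, Σy = 32.4, Σx² = 199.4, Σy² = 216.12, Σxy = 198.24
nΣxy − ΣxΣy = 991.2 − 1010.88 = -19.68
nΣx² − (Σx)² = 997 − 973.44 = 23.56; nΣy² − (Σy)² = 1080.6 − 1049.76 = 30.84
r = -19.68 / √(23.56 × 30.84) = -19.68 / 26.9553 ≈ -0.7301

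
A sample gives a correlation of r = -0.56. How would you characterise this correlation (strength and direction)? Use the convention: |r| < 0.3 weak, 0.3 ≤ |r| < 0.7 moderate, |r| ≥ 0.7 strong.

r = -0.56 < 0 so the relationship is negative.
|r| = 0.56, which falls in the moderate range.

moderate negative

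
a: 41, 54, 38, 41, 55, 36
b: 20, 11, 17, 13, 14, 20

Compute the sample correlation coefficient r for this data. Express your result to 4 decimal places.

-0.7283

n = 6, Σa = 265, Σb = 95, Σa² = 12043, Σb² = 1575, Σab = 4083
nΣab − ΣaΣb = 24498 − 25175 = -677
nΣa² − (Σa)² = 72258 − 70225 = 2033; nΣb² − (Σb)² = 9450 − 9025 = 425
r = -677 / √(2033 × 425) = -677 / 929.5295 ≈ -0.7283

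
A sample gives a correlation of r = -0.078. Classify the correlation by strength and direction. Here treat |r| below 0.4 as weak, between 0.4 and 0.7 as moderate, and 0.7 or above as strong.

r = -0.078 < 0 so the relationship is negative.
|r| = 0.078, which falls in the weak range.

weak negative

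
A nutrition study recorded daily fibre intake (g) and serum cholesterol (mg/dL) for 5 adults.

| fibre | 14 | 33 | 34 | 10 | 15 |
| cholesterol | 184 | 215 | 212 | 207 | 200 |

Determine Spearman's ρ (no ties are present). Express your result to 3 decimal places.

0.600

Rank fibre: 2, 4, 5, 1, 3
Rank cholesterol: 1, 5, 4, 3, 2
d = rank(fibre) − rank(cholesterol): 1, -1, 1, -2, 1; Σd² = 8
ρ = 1 − 6Σd² / [n(n²−1)] = 1 − 6×8 / (5×24) = 1 − 48/120 ≈ 0.600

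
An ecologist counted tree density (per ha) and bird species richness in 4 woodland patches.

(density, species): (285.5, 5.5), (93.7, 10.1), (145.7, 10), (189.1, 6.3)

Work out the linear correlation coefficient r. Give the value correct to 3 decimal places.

n = 4, Σx = 714, Σy = 31.9, Σx² = 147277.24, Σy² = 271.95, Σxy = 5164.95
nΣxy − ΣxΣy = 20659.8 − 22776.6 = -2116.8
nΣx² − (Σx)² = 589108.96 − 509796 = 79312.96; nΣy² − (Σy)² = 1087.8 − 1017.61 = 70.19
r = -2116.8 / √(79312.96 × 70.19) = -2116.8 / 2359.4441 ≈ -0.897

-0.897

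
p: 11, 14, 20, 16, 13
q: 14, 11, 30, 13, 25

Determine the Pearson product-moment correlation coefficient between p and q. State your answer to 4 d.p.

n = 5, Σp = 74, Σq = 93, Σp² = 1142, Σq² = 2011, Σpq = 1441
nΣpq − ΣpΣq = 7205 − 6882 = 323
nΣp² − (Σp)² = 5710 − 5476 = 234; nΣq² − (Σq)² = 10055 − 8649 = 1406
r = 323 / √(234 × 1406) = 323 / 573.5887 ≈ 0.5631

0.5631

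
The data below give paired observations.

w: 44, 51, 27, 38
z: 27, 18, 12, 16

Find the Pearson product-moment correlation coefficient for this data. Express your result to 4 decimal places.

n = 4, Σw = 160, Σz = 73, Σw² = 6710, Σz² = 1453, Σwz = 3038
nΣwz − ΣwΣz = 12152 − 11680 = 472
nΣw² − (Σw)² = 26840 − 25600 = 1240; nΣz² − (Σz)² = 5812 − 5329 = 483
r = 472 / √(1240 × 483) = 472 / 773.8992 ≈ 0.6099

0.6099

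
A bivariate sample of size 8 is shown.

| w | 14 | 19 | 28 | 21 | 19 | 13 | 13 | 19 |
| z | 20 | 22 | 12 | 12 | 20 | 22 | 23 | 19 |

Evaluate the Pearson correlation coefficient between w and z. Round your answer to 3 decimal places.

n = 8, Σw = 146, Σz = 150, Σw² = 2842, Σz² = 2946, Σwz = 2612
nΣwz − ΣwΣz = 20896 − 21900 = -1004
nΣw² − (Σw)² = 22736 − 21316 = 1420; nΣz² − (Σz)² = 23568 − 22500 = 1068
r = -1004 / √(1420 × 1068) = -1004 / 1231.4869 ≈ -0.815

-0.815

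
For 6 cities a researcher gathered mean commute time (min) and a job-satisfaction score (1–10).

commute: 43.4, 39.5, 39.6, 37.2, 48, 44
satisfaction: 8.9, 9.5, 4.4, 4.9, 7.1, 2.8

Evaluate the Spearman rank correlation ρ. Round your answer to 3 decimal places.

Rank commute: 4, 2, 3, 1, 6, 5
Rank satisfaction: 5, 6, 2, 3, 4, 1
d = rank(commute) − rank(satisfaction): -1, -4, 1, -2, 2, 4; Σd² = 42
ρ = 1 − 6Σd² / [n(n²−1)] = 1 − 6×42 / (6×35) = 1 − 252/210 ≈ -0.200

-0.200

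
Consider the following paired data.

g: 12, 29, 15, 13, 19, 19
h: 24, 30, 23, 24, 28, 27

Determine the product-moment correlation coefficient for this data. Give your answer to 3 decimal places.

n = 6, Σg = 107, Σh = 156, Σg² = 2101, Σh² = 4094, Σgh = 2860
nΣgh − ΣgΣh = 17160 − 16692 = 468
nΣg² − (Σg)² = 12606 − 11449 = 1157; nΣh² − (Σh)² = 24564 − 24336 = 228
r = 468 / √(1157 × 228) = 468 / 513.6107 ≈ 0.911

0.911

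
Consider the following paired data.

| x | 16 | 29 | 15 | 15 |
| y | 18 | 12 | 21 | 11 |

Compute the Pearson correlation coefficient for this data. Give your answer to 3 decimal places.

n = 4, Σx = 75, Σy = 62, Σx² = 1547, Σy² = 1030, Σxy = 1116
nΣxy − ΣxΣy = 4464 − 4650 = -186
nΣx² − (Σx)² = 6188 − 5625 = 563; nΣy² − (Σy)² = 4120 − 3844 = 276
r = -186 / √(563 × 276) = -186 / 394.1928 ≈ -0.472

-0.472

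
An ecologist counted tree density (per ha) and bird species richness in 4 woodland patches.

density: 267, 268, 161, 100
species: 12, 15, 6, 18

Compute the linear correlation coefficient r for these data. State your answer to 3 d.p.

n = 4, Σx = 796, Σy = 51, Σx² = 179034, Σy² = 729, Σxy = 9990
nΣxy − ΣxΣy = 39960 − 40596 = -636
nΣx² − (Σx)² = 716136 − 633616 = 82520; nΣy² − (Σy)² = 2916 − 2601 = 315
r = -636 / √(82520 × 315) = -636 / 5098.4115 ≈ -0.125

-0.125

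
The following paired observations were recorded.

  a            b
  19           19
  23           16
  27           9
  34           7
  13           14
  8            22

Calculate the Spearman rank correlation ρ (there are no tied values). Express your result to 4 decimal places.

-0.8286

Rank a: 3, 4, 5, 6, 2, 1
Rank b: 5, 4, 2, 1, 3, 6
d = rank(a) − rank(b): -2, 0, 3, 5, -1, -5; Σd² = 64
ρ = 1 − 6Σd² / [n(n²−1)] = 1 − 6×64 / (6×35) = 1 − 384/210 ≈ -0.8286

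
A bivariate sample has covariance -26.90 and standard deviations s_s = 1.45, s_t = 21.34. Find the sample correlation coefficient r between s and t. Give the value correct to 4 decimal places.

-0.8693

r = Cov(s,t) / (s_s · s_t) = -26.90 / (1.45 × 21.34)
  = -26.90 / 30.9430 ≈ -0.8693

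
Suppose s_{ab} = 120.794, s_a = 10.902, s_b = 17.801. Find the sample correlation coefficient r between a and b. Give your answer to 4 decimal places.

0.6224

r = Cov(a,b) / (s_a · s_b) = 120.794 / (10.902 × 17.801)
  = 120.794 / 194.0665 ≈ 0.6224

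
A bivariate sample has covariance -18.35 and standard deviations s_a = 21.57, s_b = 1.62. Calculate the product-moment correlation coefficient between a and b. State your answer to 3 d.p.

-0.525

r = Cov(a,b) / (s_a · s_b) = -18.35 / (21.57 × 1.62)
  = -18.35 / 34.9434 ≈ -0.525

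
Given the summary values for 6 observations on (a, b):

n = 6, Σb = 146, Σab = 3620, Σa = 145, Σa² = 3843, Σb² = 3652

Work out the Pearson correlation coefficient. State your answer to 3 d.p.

0.500

r = (nΣab − ΣaΣb) / √[(nΣa² − (Σa)²)(nΣb² − (Σb)²)]
Numerator: 6×3620 − 145×146 = 550
Denominator: √[(23058 − 21025)(21912 − 21316)] = √[2033 × 596] = 1100.7579
r = 550 / 1100.7579 ≈ 0.500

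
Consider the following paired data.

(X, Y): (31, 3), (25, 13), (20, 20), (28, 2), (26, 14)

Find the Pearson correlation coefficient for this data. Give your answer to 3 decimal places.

-0.911

n = 5, ΣX = 130, ΣY = 52, ΣX² = 3446, ΣY² = 778, ΣXY = 1238
nΣXY − ΣXΣY = 6190 − 6760 = -570
nΣX² − (ΣX)² = 17230 − 16900 = 330; nΣY² − (ΣY)² = 3890 − 2704 = 1186
r = -570 / √(330 × 1186) = -570 / 625.6037 ≈ -0.911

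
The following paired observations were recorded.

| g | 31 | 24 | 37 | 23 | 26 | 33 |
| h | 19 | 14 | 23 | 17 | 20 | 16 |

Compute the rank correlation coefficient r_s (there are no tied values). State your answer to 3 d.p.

0.486

Rank g: 4, 2, 6, 1, 3, 5
Rank h: 4, 1, 6, 3, 5, 2
d = rank(g) − rank(h): 0, 1, 0, -2, -2, 3; Σd² = 18
ρ = 1 − 6Σd² / [n(n²−1)] = 1 − 6×18 / (6×35) = 1 − 108/210 ≈ 0.486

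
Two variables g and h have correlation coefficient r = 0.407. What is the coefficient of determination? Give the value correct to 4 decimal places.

0.1656

r² = (0.407)² = 0.1656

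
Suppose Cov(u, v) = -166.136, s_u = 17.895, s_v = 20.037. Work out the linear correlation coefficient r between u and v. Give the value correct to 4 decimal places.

r = Cov(u,v) / (s_u · s_v) = -166.136 / (17.895 × 20.037)
  = -166.136 / 358.5621 ≈ -0.4633

-0.4633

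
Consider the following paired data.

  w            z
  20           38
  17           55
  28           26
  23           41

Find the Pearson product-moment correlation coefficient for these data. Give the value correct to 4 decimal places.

n = 4, Σw = 88, Σz = 160, Σw² = 2002, Σz² = 6826, Σwz = 3366
nΣwz − ΣwΣz = 13464 − 14080 = -616
nΣw² − (Σw)² = 8008 − 7744 = 264; nΣz² − (Σz)² = 27304 − 25600 = 1704
r = -616 / √(264 × 1704) = -616 / 670.7131 ≈ -0.9184

-0.9184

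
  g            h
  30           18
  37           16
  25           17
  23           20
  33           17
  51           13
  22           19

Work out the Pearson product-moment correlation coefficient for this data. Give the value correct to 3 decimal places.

-0.937

n = 7, Σg = 221, Σh = 120, Σg² = 7597, Σh² = 2088, Σgh = 3659
nΣgh − ΣgΣh = 25613 − 26520 = -907
nΣg² − (Σg)² = 53179 − 48841 = 4338; nΣh² − (Σh)² = 14616 − 14400 = 216
r = -907 / √(4338 × 216) = -907 / 967.9917 ≈ -0.937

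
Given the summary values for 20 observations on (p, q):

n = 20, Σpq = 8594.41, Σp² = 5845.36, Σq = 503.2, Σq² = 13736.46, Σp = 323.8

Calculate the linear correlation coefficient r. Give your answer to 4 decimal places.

r = (nΣpq − ΣpΣq) / √[(nΣp² − (Σp)²)(nΣq² − (Σq)²)]
Numerator: 20×8594.41 − 323.8×503.2 = 8952.04
Denominator: √[(116907.2 − 104846.44)(274729.2 − 253210.24)] = √[12060.76 × 21518.96] = 16110.0904
r = 8952.04 / 16110.0904 ≈ 0.5557

0.5557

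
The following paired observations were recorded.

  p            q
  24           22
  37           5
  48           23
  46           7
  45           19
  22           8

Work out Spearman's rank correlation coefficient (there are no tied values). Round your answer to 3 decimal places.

0.257

Rank p: 2, 3, 6, 5, 4, 1
Rank q: 5, 1, 6, 2, 4, 3
d = rank(p) − rank(q): -3, 2, 0, 3, 0, -2; Σd² = 26
ρ = 1 − 6Σd² / [n(n²−1)] = 1 − 6×26 / (6×35) = 1 − 156/210 ≈ 0.257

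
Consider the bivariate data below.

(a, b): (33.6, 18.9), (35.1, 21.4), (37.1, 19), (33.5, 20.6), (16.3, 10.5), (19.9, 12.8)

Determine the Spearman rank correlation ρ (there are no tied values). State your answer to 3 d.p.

Rank a: 4, 5, 6, 3, 1, 2
Rank b: 3, 6, 4, 5, 1, 2
d = rank(a) − rank(b): 1, -1, 2, -2, 0, 0; Σd² = 10
ρ = 1 − 6Σd² / [n(n²−1)] = 1 − 6×10 / (6×35) = 1 − 60/210 ≈ 0.714

0.714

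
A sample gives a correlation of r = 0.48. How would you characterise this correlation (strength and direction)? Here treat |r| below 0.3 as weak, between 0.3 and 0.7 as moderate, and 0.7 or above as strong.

moderate positive

r = 0.48 > 0 so the relationship is positive.
|r| = 0.48, which falls in the moderate range.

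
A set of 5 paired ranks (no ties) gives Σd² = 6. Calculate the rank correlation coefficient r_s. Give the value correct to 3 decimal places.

ρ = 1 − 6Σd² / [n(n²−1)] = 1 − 6×6 / (5×24)
  = 1 − 36/120 = 1 − 0.3000 ≈ 0.700

0.700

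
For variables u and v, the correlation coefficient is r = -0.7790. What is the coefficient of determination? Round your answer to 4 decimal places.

r² = (-0.7790)² = 0.6068

0.6068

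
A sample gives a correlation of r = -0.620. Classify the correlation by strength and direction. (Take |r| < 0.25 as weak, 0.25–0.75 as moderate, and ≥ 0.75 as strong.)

r = -0.620 < 0 so the relationship is negative.
|r| = 0.620, which falls in the moderate range.

moderate negative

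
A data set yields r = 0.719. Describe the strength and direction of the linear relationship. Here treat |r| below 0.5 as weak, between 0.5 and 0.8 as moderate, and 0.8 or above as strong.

moderate positive

r = 0.719 > 0 so the relationship is positive.
|r| = 0.719, which falls in the moderate range.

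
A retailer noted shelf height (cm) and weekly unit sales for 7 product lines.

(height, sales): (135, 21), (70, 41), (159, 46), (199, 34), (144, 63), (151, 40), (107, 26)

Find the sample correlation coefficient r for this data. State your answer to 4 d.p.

0.0946

n = 7, Σx = 965, Σy = 271, Σx² = 142993, Σy² = 11639, Σxy = 37679
nΣxy − ΣxΣy = 263753 − 261515 = 2238
nΣx² − (Σx)² = 1000951 − 931225 = 69726; nΣy² − (Σy)² = 81473 − 73441 = 8032
r = 2238 / √(69726 × 8032) = 2238 / 23665.1480 ≈ 0.0946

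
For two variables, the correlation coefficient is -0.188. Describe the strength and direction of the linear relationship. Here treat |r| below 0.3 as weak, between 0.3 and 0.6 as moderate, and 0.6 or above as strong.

weak negative

r = -0.188 < 0 so the relationship is negative.
|r| = 0.188, which falls in the weak range.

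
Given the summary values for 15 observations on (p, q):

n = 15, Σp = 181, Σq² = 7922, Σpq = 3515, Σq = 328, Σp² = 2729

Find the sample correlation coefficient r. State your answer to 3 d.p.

r = (nΣpq − ΣpΣq) / √[(nΣp² − (Σp)²)(nΣq² − (Σq)²)]
Numerator: 15×3515 − 181×328 = -6643
Denominator: √[(40935 − 32761)(118830 − 107584)] = √[8174 × 11246] = 9587.7424
r = -6643 / 9587.7424 ≈ -0.693

-0.693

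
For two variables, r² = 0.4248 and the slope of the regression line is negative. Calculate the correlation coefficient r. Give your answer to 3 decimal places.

-0.652

|r| = √0.4248 = 0.652
The association is negative, so r = −0.652.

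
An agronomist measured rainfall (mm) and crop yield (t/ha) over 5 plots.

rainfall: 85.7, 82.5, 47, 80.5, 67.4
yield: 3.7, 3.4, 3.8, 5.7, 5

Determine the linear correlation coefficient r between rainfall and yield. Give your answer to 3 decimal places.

n = 5, Σx = 363.1, Σy = 21.6, Σx² = 27382.75, Σy² = 97.18, Σxy = 1572.04
nΣxy − ΣxΣy = 7860.2 − 7842.96 = 17.24
nΣx² − (Σx)² = 136913.75 − 131841.61 = 5072.14; nΣy² − (Σy)² = 485.9 − 466.56 = 19.34
r = 17.24 / √(5072.14 × 19.34) = 17.24 / 313.2015 ≈ 0.055

0.055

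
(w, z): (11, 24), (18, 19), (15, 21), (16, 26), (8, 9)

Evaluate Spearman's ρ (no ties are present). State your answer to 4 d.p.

Rank w: 2, 5, 3, 4, 1
Rank z: 4, 2, 3, 5, 1
d = rank(w) − rank(z): -2, 3, 0, -1, 0; Σd² = 14
ρ = 1 − 6Σd² / [n(n²−1)] = 1 − 6×14 / (5×24) = 1 − 84/120 ≈ 0.3000

0.3000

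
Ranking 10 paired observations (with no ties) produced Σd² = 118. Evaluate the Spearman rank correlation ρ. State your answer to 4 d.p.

ρ = 1 − 6Σd² / [n(n²−1)] = 1 − 6×118 / (10×99)
  = 1 − 708/990 = 1 − 0.71515 ≈ 0.2848

0.2848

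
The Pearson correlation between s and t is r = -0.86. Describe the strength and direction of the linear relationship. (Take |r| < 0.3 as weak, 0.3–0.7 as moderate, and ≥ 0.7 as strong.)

strong negative

r = -0.86 < 0 so the relationship is negative.
|r| = 0.86, which falls in the strong range.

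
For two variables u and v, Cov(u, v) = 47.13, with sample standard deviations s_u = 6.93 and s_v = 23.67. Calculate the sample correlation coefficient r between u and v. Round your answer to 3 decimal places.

0.287

r = Cov(u,v) / (s_u · s_v) = 47.13 / (6.93 × 23.67)
  = 47.13 / 164.0331 ≈ 0.287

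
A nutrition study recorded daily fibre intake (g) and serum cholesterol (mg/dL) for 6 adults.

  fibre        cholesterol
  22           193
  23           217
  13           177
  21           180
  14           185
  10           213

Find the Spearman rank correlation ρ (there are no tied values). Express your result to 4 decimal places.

Rank fibre: 5, 6, 2, 4, 3, 1
Rank cholesterol: 4, 6, 1, 2, 3, 5
d = rank(fibre) − rank(cholesterol): 1, 0, 1, 2, 0, -4; Σd² = 22
ρ = 1 − 6Σd² / [n(n²−1)] = 1 − 6×22 / (6×35) = 1 − 132/210 ≈ 0.3714

0.3714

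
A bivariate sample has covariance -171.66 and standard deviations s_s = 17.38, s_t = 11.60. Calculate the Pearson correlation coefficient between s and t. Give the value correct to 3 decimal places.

r = Cov(s,t) / (s_s · s_t) = -171.66 / (17.38 × 11.60)
  = -171.66 / 201.6080 ≈ -0.851

-0.851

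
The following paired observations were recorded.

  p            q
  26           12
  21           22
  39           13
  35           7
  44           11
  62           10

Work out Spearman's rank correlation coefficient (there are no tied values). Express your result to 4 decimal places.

-0.5429

Rank p: 2, 1, 4, 3, 5, 6
Rank q: 4, 6, 5, 1, 3, 2
d = rank(p) − rank(q): -2, -5, -1, 2, 2, 4; Σd² = 54
ρ = 1 − 6Σd² / [n(n²−1)] = 1 − 6×54 / (6×35) = 1 − 324/210 ≈ -0.5429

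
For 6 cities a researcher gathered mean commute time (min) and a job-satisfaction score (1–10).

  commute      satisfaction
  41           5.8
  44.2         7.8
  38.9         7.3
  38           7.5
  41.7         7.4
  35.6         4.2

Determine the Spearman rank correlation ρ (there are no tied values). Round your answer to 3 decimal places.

Rank commute: 4, 6, 3, 2, 5, 1
Rank satisfaction: 2, 6, 3, 5, 4, 1
d = rank(commute) − rank(satisfaction): 2, 0, 0, -3, 1, 0; Σd² = 14
ρ = 1 − 6Σd² / [n(n²−1)] = 1 − 6×14 / (6×35) = 1 − 84/210 ≈ 0.600

0.600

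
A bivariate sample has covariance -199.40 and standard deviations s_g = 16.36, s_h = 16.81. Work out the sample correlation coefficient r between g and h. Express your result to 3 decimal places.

-0.725

r = Cov(g,h) / (s_g · s_h) = -199.40 / (16.36 × 16.81)
  = -199.40 / 275.0116 ≈ -0.725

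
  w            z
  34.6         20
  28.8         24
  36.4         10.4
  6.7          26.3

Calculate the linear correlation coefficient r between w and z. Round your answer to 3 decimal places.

n = 4, Σw = 106.5, Σz = 80.7, Σw² = 3396.45, Σz² = 1775.85, Σwz = 1937.97
nΣwz − ΣwΣz = 7751.88 − 8594.55 = -842.67
nΣw² − (Σw)² = 13585.8 − 11342.25 = 2243.55; nΣz² − (Σz)² = 7103.4 − 6512.49 = 590.91
r = -842.67 / √(2243.55 × 590.91) = -842.67 / 1151.4062 ≈ -0.732

-0.732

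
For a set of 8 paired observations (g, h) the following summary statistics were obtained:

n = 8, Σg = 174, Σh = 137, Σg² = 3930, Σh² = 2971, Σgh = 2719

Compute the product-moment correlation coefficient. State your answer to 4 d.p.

r = (nΣgh − ΣgΣh) / √[(nΣg² − (Σg)²)(nΣh² − (Σh)²)]
Numerator: 8×2719 − 174×137 = -2086
Denominator: √[(31440 − 30276)(23768 − 18769)] = √[1164 × 4999] = 2412.2264
r = -2086 / 2412.2264 ≈ -0.8648

-0.8648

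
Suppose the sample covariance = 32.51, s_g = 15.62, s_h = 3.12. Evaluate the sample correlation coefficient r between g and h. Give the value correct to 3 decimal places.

0.667

r = Cov(g,h) / (s_g · s_h) = 32.51 / (15.62 × 3.12)
  = 32.51 / 48.7344 ≈ 0.667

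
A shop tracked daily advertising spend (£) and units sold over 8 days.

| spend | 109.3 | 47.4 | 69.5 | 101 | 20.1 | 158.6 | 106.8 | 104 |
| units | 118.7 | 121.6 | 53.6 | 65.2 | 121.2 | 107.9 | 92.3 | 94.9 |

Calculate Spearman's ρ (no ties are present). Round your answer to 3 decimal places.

Rank spend: 7, 2, 3, 4, 1, 8, 6, 5
Rank units: 6, 8, 1, 2, 7, 5, 3, 4
d = rank(spend) − rank(units): 1, -6, 2, 2, -6, 3, 3, 1; Σd² = 100
ρ = 1 − 6Σd² / [n(n²−1)] = 1 − 6×100 / (8×63) = 1 − 600/504 ≈ -0.190

-0.190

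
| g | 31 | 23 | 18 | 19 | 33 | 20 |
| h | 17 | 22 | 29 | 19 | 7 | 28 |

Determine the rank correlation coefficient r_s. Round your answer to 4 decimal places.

Rank g: 5, 4, 1, 2, 6, 3
Rank h: 2, 4, 6, 3, 1, 5
d = rank(g) − rank(h): 3, 0, -5, -1, 5, -2; Σd² = 64
ρ = 1 − 6Σd² / [n(n²−1)] = 1 − 6×64 / (6×35) = 1 − 384/210 ≈ -0.8286

-0.8286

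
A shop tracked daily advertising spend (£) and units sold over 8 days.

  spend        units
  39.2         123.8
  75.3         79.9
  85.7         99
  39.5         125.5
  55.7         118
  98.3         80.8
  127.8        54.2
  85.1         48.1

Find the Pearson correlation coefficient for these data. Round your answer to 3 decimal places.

n = 8, Σx = 606.6, Σy = 729.3, Σx² = 52451.7, Σy² = 72965.59, Σxy = 49846.29
nΣxy − ΣxΣy = 398770.32 − 442393.38 = -43623.06
nΣx² − (Σx)² = 419613.6 − 367963.56 = 51650.04; nΣy² − (Σy)² = 583724.72 − 531878.49 = 51846.23
r = -43623.06 / √(51650.04 × 51846.23) = -43623.06 / 51748.0420 ≈ -0.843

-0.843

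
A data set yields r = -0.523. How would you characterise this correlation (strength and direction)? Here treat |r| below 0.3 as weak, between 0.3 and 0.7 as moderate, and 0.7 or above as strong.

moderate negative

r = -0.523 < 0 so the relationship is negative.
|r| = 0.523, which falls in the moderate range.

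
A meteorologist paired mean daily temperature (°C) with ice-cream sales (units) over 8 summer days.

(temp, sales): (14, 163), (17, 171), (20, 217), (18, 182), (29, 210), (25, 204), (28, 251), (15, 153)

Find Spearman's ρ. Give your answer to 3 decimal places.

0.857

Rank temp: 1, 3, 5, 4, 8, 6, 7, 2
Rank sales: 2, 3, 7, 4, 6, 5, 8, 1
d = rank(temp) − rank(sales): -1, 0, -2, 0, 2, 1, -1, 1; Σd² = 12
ρ = 1 − 6Σd² / [n(n²−1)] = 1 − 6×12 / (8×63) = 1 − 72/504 ≈ 0.857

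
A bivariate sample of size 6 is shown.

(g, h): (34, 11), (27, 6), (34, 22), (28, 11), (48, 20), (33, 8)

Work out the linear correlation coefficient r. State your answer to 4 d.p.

0.6707

n = 6, Σg = 204, Σh = 78, Σg² = 7218, Σh² = 1226, Σgh = 2816
nΣgh − ΣgΣh = 16896 − 15912 = 984
nΣg² − (Σg)² = 43308 − 41616 = 1692; nΣh² − (Σh)² = 7356 − 6084 = 1272
r = 984 / √(1692 × 1272) = 984 / 1467.0460 ≈ 0.6707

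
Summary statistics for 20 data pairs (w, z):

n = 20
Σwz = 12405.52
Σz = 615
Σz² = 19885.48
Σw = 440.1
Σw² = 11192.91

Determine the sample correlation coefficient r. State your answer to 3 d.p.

r = (nΣwz − ΣwΣz) / √[(nΣw² − (Σw)²)(nΣz² − (Σz)²)]
Numerator: 20×12405.52 − 440.1×615 = -22551.1
Denominator: √[(223858.2 − 193688.01)(397709.6 − 378225)] = √[30170.19 × 19484.6] = 24245.7024
r = -22551.1 / 24245.7024 ≈ -0.930

-0.930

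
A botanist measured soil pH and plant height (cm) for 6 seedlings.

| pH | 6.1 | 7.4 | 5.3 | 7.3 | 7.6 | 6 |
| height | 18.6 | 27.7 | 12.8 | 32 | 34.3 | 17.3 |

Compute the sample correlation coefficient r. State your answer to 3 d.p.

n = 6, Σx = 39.7, Σy = 142.7, Σx² = 267.11, Σy² = 3776.87, Σxy = 984.36
nΣxy − ΣxΣy = 5906.16 − 5665.19 = 240.97
nΣx² − (Σx)² = 1602.66 − 1576.09 = 26.57; nΣy² − (Σy)² = 22661.22 − 20363.29 = 2297.93
r = 240.97 / √(26.57 × 2297.93) = 240.97 / 247.0951 ≈ 0.975

0.975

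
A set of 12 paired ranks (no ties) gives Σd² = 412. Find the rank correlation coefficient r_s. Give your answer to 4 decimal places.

-0.4406

ρ = 1 − 6Σd² / [n(n²−1)] = 1 − 6×412 / (12×143)
  = 1 − 2472/1716 = 1 − 1.44056 ≈ -0.4406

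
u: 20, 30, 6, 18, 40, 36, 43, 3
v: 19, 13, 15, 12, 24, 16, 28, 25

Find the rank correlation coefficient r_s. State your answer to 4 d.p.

0.3333

Rank u: 4, 5, 2, 3, 7, 6, 8, 1
Rank v: 5, 2, 3, 1, 6, 4, 8, 7
d = rank(u) − rank(v): -1, 3, -1, 2, 1, 2, 0, -6; Σd² = 56
ρ = 1 − 6Σd² / [n(n²−1)] = 1 − 6×56 / (8×63) = 1 − 336/504 ≈ 0.3333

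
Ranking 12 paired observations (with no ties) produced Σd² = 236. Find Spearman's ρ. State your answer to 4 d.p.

ρ = 1 − 6Σd² / [n(n²−1)] = 1 − 6×236 / (12×143)
  = 1 − 1416/1716 = 1 − 0.82517 ≈ 0.1748

0.1748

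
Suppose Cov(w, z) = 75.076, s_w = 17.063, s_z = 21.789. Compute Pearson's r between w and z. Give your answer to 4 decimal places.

0.2019

r = Cov(w,z) / (s_w · s_z) = 75.076 / (17.063 × 21.789)
  = 75.076 / 371.7857 ≈ 0.2019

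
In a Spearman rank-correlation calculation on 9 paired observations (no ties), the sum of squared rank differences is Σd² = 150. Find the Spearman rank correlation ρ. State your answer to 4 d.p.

-0.2500

ρ = 1 − 6Σd² / [n(n²−1)] = 1 − 6×150 / (9×80)
  = 1 − 900/720 = 1 − 1.25000 ≈ -0.2500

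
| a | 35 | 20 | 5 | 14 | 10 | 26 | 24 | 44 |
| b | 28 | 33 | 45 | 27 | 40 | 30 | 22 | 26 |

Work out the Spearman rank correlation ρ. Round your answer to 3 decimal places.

Rank a: 7, 4, 1, 3, 2, 6, 5, 8
Rank b: 4, 6, 8, 3, 7, 5, 1, 2
d = rank(a) − rank(b): 3, -2, -7, 0, -5, 1, 4, 6; Σd² = 140
ρ = 1 − 6Σd² / [n(n²−1)] = 1 − 6×140 / (8×63) = 1 − 840/504 ≈ -0.667

-0.667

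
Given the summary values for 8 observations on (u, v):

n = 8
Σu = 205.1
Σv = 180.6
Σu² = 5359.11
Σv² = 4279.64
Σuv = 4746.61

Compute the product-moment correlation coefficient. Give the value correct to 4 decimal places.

0.8148

r = (nΣuv − ΣuΣv) / √[(nΣu² − (Σu)²)(nΣv² − (Σv)²)]
Numerator: 8×4746.61 − 205.1×180.6 = 931.82
Denominator: √[(42872.88 − 42066.01)(34237.12 − 32616.36)] = √[806.87 × 1620.76] = 1143.5657
r = 931.82 / 1143.5657 ≈ 0.8148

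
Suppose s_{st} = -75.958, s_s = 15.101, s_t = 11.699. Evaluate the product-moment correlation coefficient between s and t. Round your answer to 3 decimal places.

r = Cov(s,t) / (s_s · s_t) = -75.958 / (15.101 × 11.699)
  = -75.958 / 176.6666 ≈ -0.430

-0.430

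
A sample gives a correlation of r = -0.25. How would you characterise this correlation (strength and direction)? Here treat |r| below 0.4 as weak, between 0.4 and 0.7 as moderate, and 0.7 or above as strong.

weak negative

r = -0.25 < 0 so the relationship is negative.
|r| = 0.25, which falls in the weak range.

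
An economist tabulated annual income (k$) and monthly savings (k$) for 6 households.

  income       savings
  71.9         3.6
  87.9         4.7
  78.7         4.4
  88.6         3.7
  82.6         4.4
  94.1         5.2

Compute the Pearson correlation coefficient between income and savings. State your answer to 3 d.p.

0.653

n = 6, Σx = 503.8, Σy = 26, Σx² = 42617.24, Σy² = 114.5, Σxy = 2198.83
nΣxy − ΣxΣy = 13192.98 − 13098.8 = 94.18
nΣx² − (Σx)² = 255703.44 − 253814.44 = 1889; nΣy² − (Σy)² = 687 − 676 = 11
r = 94.18 / √(1889 × 11) = 94.18 / 144.1492 ≈ 0.653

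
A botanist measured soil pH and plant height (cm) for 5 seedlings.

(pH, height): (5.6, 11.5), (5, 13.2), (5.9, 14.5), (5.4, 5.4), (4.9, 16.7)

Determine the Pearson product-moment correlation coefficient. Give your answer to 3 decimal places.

n = 5, Σx = 26.8, Σy = 61.3, Σx² = 144.34, Σy² = 824.79, Σxy = 326.94
nΣxy − ΣxΣy = 1634.7 − 1642.84 = -8.14
nΣx² − (Σx)² = 721.7 − 718.24 = 3.46; nΣy² − (Σy)² = 4123.95 − 3757.69 = 366.26
r = -8.14 / √(3.46 × 366.26) = -8.14 / 35.5986 ≈ -0.229

-0.229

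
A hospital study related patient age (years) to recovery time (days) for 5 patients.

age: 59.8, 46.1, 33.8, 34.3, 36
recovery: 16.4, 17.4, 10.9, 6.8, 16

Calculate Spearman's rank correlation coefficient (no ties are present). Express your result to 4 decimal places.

Rank age: 5, 4, 1, 2, 3
Rank recovery: 4, 5, 2, 1, 3
d = rank(age) − rank(recovery): 1, -1, -1, 1, 0; Σd² = 4
ρ = 1 − 6Σd² / [n(n²−1)] = 1 − 6×4 / (5×24) = 1 − 24/120 ≈ 0.8000

0.8000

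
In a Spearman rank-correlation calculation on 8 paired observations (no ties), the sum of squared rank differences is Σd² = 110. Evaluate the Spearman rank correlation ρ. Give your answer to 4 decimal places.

ρ = 1 − 6Σd² / [n(n²−1)] = 1 − 6×110 / (8×63)
  = 1 − 660/504 = 1 − 1.30952 ≈ -0.3095

-0.3095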